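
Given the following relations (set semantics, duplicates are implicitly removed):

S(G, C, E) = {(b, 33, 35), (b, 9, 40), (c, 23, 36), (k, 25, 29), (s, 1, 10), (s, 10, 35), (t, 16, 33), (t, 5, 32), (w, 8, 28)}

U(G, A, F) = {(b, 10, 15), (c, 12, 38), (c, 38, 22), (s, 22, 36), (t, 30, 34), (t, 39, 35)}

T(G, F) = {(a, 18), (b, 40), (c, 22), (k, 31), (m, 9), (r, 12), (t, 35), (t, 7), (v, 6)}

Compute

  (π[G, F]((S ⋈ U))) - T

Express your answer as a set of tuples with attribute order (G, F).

Natural join on G: {(b, 33, 35, 10, 15), (b, 9, 40, 10, 15), (c, 23, 36, 12, 38), (c, 23, 36, 38, 22), (s, 1, 10, 22, 36), (s, 10, 35, 22, 36), (t, 16, 33, 30, 34), (t, 16, 33, 39, 35), (t, 5, 32, 30, 34), (t, 5, 32, 39, 35)}
π[G, F]: project onto (G, F) (4 duplicate(s) eliminated) → {(b, 15), (c, 22), (c, 38), (s, 36), (t, 34), (t, 35)}
Taking the difference: {(b, 15), (c, 38), (s, 36), (t, 34)}

{(b, 15), (c, 38), (s, 36), (t, 34)}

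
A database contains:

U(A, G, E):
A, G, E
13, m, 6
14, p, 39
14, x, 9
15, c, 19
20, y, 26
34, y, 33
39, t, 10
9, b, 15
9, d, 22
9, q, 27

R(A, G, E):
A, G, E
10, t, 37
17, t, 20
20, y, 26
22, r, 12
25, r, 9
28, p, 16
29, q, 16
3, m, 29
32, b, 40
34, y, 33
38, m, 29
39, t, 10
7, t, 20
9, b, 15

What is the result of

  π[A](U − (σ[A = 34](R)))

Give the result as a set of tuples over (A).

{13, 14, 15, 20, 39, 9}

Apply σ_{A = 34}; surviving tuples: {(34, y, 33)}
Taking the difference: {(13, m, 6), (14, p, 39), (14, x, 9), (15, c, 19), (20, y, 26), (39, t, 10), (9, b, 15), (9, d, 22), (9, q, 27)}
π[A]: project onto (A) (3 duplicate(s) eliminated) → {13, 14, 15, 20, 39, 9}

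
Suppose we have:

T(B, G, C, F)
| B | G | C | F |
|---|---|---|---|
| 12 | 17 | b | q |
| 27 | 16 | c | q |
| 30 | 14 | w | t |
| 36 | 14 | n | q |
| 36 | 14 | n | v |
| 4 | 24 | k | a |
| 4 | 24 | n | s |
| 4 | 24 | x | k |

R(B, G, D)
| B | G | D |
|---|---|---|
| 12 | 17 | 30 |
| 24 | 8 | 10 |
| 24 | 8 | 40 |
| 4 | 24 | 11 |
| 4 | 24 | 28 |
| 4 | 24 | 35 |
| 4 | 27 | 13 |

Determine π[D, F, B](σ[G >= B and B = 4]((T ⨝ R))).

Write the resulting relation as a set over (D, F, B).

Natural join on B, G: {(12, 17, b, q, 30), (4, 24, k, a, 11), (4, 24, k, a, 28), (4, 24, k, a, 35), (4, 24, n, s, 11), (4, 24, n, s, 28), (4, 24, n, s, 35), (4, 24, x, k, 11), (4, 24, x, k, 28), (4, 24, x, k, 35)}
Selection G >= B and B = 4: {(4, 24, k, a, 11), (4, 24, k, a, 28), (4, 24, k, a, 35), (4, 24, n, s, 11), (4, 24, n, s, 28), (4, 24, n, s, 35), (4, 24, x, k, 11), (4, 24, x, k, 28), (4, 24, x, k, 35)}
Keep only column(s) D, F, B: {(11, a, 4), (11, k, 4), (11, s, 4), (28, a, 4), (28, k, 4), (28, s, 4), (35, a, 4), (35, k, 4), (35, s, 4)}

{(11, a, 4), (11, k, 4), (11, s, 4), (28, a, 4), (28, k, 4), (28, s, 4), (35, a, 4), (35, k, 4), (35, s, 4)}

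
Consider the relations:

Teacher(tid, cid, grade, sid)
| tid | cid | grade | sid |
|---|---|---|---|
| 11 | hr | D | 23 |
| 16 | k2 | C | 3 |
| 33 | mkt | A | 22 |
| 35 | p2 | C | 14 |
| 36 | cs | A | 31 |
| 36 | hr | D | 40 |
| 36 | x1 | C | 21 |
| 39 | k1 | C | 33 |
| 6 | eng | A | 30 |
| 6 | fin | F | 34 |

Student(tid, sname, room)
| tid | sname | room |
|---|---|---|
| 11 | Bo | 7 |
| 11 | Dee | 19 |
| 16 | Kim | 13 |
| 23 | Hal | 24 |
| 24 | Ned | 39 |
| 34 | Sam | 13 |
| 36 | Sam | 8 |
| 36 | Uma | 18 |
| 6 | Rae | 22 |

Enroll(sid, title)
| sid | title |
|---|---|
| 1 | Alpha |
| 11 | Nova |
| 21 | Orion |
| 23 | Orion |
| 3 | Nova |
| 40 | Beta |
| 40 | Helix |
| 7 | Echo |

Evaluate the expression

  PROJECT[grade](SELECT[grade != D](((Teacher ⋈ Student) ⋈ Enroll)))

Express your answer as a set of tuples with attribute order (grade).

{C}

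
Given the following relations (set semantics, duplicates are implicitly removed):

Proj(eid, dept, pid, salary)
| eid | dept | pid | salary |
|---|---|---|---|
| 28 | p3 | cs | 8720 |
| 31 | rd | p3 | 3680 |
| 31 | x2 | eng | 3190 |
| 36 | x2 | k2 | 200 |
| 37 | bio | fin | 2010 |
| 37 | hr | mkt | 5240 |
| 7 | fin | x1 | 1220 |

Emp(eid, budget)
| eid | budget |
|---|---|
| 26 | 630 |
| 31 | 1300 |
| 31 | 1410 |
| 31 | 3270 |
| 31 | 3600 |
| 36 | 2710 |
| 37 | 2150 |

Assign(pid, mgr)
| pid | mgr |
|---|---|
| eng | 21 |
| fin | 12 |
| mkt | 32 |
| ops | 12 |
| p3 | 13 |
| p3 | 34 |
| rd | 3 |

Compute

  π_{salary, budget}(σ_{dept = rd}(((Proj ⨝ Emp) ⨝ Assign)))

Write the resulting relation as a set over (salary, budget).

{(3680, 1300), (3680, 1410), (3680, 3270), (3680, 3600)}

Joining Proj and Emp on eid yields {(31, rd, p3, 3680, 1300), (31, rd, p3, 3680, 1410), (31, rd, p3, 3680, 3270), (31, rd, p3, 3680, 3600), (31, x2, eng, 3190, 1300), (31, x2, eng, 3190, 1410), (31, x2, eng, 3190, 3270), (31, x2, eng, 3190, 3600), (36, x2, k2, 200, 2710), (37, bio, fin, 2010, 2150), (37, hr, mkt, 5240, 2150)}.
Joining (Proj ⨝ Emp) and Assign on pid yields {(31, rd, p3, 3680, 1300, 13), (31, rd, p3, 3680, 1300, 34), (31, rd, p3, 3680, 1410, 13), (31, rd, p3, 3680, 1410, 34), (31, rd, p3, 3680, 3270, 13), (31, rd, p3, 3680, 3270, 34), (31, rd, p3, 3680, 3600, 13), (31, rd, p3, 3680, 3600, 34), (31, x2, eng, 3190, 1300, 21), (31, x2, eng, 3190, 1410, 21), (31, x2, eng, 3190, 3270, 21), (31, x2, eng, 3190, 3600, 21), (37, bio, fin, 2010, 2150, 12), (37, hr, mkt, 5240, 2150, 32)}.
Selection dept = rd: {(31, rd, p3, 3680, 1300, 13), (31, rd, p3, 3680, 1300, 34), (31, rd, p3, 3680, 1410, 13), (31, rd, p3, 3680, 1410, 34), (31, rd, p3, 3680, 3270, 13), (31, rd, p3, 3680, 3270, 34), (31, rd, p3, 3680, 3600, 13), (31, rd, p3, 3680, 3600, 34)}
Projecting to salary, budget (4 duplicate(s) eliminated): {(3680, 1300), (3680, 1410), (3680, 3270), (3680, 3600)}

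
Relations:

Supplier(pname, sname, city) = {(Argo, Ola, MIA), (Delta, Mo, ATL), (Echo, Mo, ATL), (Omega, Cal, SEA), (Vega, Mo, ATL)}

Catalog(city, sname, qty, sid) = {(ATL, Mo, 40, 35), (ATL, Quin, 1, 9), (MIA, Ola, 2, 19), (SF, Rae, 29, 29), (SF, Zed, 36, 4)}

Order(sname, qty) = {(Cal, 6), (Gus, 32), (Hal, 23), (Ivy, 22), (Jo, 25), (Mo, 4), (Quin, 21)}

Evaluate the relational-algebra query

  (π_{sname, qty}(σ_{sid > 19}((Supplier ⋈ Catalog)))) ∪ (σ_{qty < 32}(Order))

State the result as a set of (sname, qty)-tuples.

{(Cal, 6), (Hal, 23), (Ivy, 22), (Jo, 25), (Mo, 4), (Mo, 40), (Quin, 21)}

Natural join on sname, city: {(Argo, Ola, MIA, 2, 19), (Delta, Mo, ATL, 40, 35), (Echo, Mo, ATL, 40, 35), (Vega, Mo, ATL, 40, 35)}
Selection sid > 19: {(Delta, Mo, ATL, 40, 35), (Echo, Mo, ATL, 40, 35), (Vega, Mo, ATL, 40, 35)}
Projecting to sname, qty (2 duplicate(s) eliminated): {(Mo, 40)}
Selection qty < 32: {(Cal, 6), (Hal, 23), (Ivy, 22), (Jo, 25), (Mo, 4), (Quin, 21)}
Union: {(Mo, 40)} with {(Cal, 6), (Hal, 23), (Ivy, 22), (Jo, 25), (Mo, 4), (Quin, 21)} → {(Cal, 6), (Hal, 23), (Ivy, 22), (Jo, 25), (Mo, 4), (Mo, 40), (Quin, 21)}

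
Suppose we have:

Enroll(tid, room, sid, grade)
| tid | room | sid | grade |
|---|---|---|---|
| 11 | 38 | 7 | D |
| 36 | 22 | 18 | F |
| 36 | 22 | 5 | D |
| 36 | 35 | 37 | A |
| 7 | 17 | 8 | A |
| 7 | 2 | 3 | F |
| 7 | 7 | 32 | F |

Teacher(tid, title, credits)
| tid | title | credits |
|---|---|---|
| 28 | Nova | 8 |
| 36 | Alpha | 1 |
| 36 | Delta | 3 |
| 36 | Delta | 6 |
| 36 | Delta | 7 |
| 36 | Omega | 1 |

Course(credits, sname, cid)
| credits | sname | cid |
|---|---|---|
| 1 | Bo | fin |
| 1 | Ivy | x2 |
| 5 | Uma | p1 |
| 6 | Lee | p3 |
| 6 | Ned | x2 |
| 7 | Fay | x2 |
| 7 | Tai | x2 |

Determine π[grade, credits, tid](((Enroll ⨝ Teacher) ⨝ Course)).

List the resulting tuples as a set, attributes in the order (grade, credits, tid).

{(A, 1, 36), (A, 6, 36), (A, 7, 36), (D, 1, 36), (D, 6, 36), (D, 7, 36), (F, 1, 36), (F, 6, 36), (F, 7, 36)}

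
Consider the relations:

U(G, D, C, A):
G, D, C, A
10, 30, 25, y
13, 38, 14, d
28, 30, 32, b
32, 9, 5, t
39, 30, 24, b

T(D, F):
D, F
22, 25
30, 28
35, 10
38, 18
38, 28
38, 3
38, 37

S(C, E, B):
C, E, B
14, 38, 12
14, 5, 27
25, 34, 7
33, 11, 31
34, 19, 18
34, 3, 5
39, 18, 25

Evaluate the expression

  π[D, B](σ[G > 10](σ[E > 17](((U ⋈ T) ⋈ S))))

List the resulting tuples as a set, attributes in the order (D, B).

{(38, 12)}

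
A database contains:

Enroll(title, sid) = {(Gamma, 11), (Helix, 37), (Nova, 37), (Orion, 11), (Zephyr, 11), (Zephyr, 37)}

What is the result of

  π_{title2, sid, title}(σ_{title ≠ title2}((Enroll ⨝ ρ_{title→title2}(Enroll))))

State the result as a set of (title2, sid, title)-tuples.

ρ[title→title2]: schema becomes (title2, sid); tuples unchanged.
Enroll ⋈ ρ_{title→title2}(Enroll) (natural join on sid): {(Gamma, 11, Gamma), (Gamma, 11, Orion), (Gamma, 11, Zephyr), (Helix, 37, Helix), (Helix, 37, Nova), (Helix, 37, Zephyr), (Nova, 37, Helix), (Nova, 37, Nova), (Nova, 37, Zephyr), (Orion, 11, Gamma), (Orion, 11, Orion), (Orion, 11, Zephyr), (Zephyr, 11, Gamma), (Zephyr, 11, Orion), (Zephyr, 11, Zephyr), (Zephyr, 37, Helix), (Zephyr, 37, Nova), (Zephyr, 37, Zephyr)}
Apply σ_{title ≠ title2}; surviving tuples: {(Gamma, 11, Orion), (Gamma, 11, Zephyr), (Helix, 37, Nova), (Helix, 37, Zephyr), (Nova, 37, Helix), (Nova, 37, Zephyr), (Orion, 11, Gamma), (Orion, 11, Zephyr), (Zephyr, 11, Gamma), (Zephyr, 11, Orion), (Zephyr, 37, Helix), (Zephyr, 37, Nova)}
π_{title2, sid, title} gives {(Gamma, 11, Orion), (Gamma, 11, Zephyr), (Helix, 37, Nova), (Helix, 37, Zephyr), (Nova, 37, Helix), (Nova, 37, Zephyr), (Orion, 11, Gamma), (Orion, 11, Zephyr), (Zephyr, 11, Gamma), (Zephyr, 11, Orion), (Zephyr, 37, Helix), (Zephyr, 37, Nova)}.

{(Gamma, 11, Orion), (Gamma, 11, Zephyr), (Helix, 37, Nova), (Helix, 37, Zephyr), (Nova, 37, Helix), (Nova, 37, Zephyr), (Orion, 11, Gamma), (Orion, 11, Zephyr), (Zephyr, 11, Gamma), (Zephyr, 11, Orion), (Zephyr, 37, Helix), (Zephyr, 37, Nova)}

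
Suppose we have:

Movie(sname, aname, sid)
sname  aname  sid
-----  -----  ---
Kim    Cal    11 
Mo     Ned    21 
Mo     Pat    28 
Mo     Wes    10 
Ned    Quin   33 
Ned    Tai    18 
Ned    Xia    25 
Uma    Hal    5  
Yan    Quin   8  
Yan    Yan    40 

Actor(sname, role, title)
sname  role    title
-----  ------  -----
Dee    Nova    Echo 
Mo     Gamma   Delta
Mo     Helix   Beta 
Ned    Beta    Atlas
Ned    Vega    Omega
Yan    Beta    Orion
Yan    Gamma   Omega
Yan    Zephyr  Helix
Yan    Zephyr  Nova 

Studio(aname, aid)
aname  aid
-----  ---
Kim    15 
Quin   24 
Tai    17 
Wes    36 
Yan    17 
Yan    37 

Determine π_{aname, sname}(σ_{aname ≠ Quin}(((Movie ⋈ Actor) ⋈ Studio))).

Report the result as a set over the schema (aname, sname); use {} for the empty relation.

{(Tai, Ned), (Wes, Mo), (Yan, Yan)}

Movie ⋈ Actor (natural join on sname): {(Mo, Ned, 21, Gamma, Delta), (Mo, Ned, 21, Helix, Beta), (Mo, Pat, 28, Gamma, Delta), (Mo, Pat, 28, Helix, Beta), (Mo, Wes, 10, Gamma, Delta), (Mo, Wes, 10, Helix, Beta), (Ned, Quin, 33, Beta, Atlas), (Ned, Quin, 33, Vega, Omega), (Ned, Tai, 18, Beta, Atlas), (Ned, Tai, 18, Vega, Omega), (Ned, Xia, 25, Beta, Atlas), (Ned, Xia, 25, Vega, Omega), (Yan, Quin, 8, Beta, Orion), (Yan, Quin, 8, Gamma, Omega), (Yan, Quin, 8, Zephyr, Helix), (Yan, Quin, 8, Zephyr, Nova), (Yan, Yan, 40, Beta, Orion), (Yan, Yan, 40, Gamma, Omega), (Yan, Yan, 40, Zephyr, Helix), (Yan, Yan, 40, Zephyr, Nova)}
(Movie ⋈ Actor) ⋈ Studio (natural join on aname): {(Mo, Wes, 10, Gamma, Delta, 36), (Mo, Wes, 10, Helix, Beta, 36), (Ned, Quin, 33, Beta, Atlas, 24), (Ned, Quin, 33, Vega, Omega, 24), (Ned, Tai, 18, Beta, Atlas, 17), (Ned, Tai, 18, Vega, Omega, 17), (Yan, Quin, 8, Beta, Orion, 24), (Yan, Quin, 8, Gamma, Omega, 24), (Yan, Quin, 8, Zephyr, Helix, 24), (Yan, Quin, 8, Zephyr, Nova, 24), (Yan, Yan, 40, Beta, Orion, 17), (Yan, Yan, 40, Beta, Orion, 37), (Yan, Yan, 40, Gamma, Omega, 17), (Yan, Yan, 40, Gamma, Omega, 37), (Yan, Yan, 40, Zephyr, Helix, 17), (Yan, Yan, 40, Zephyr, Helix, 37), (Yan, Yan, 40, Zephyr, Nova, 17), (Yan, Yan, 40, Zephyr, Nova, 37)}
Apply σ_{aname ≠ Quin}; surviving tuples: {(Mo, Wes, 10, Gamma, Delta, 36), (Mo, Wes, 10, Helix, Beta, 36), (Ned, Tai, 18, Beta, Atlas, 17), (Ned, Tai, 18, Vega, Omega, 17), (Yan, Yan, 40, Beta, Orion, 17), (Yan, Yan, 40, Beta, Orion, 37), (Yan, Yan, 40, Gamma, Omega, 17), (Yan, Yan, 40, Gamma, Omega, 37), (Yan, Yan, 40, Zephyr, Helix, 17), (Yan, Yan, 40, Zephyr, Helix, 37), (Yan, Yan, 40, Zephyr, Nova, 17), (Yan, Yan, 40, Zephyr, Nova, 37)}
π[aname, sname]: project onto (aname, sname) (9 duplicate(s) eliminated) → {(Tai, Ned), (Wes, Mo), (Yan, Yan)}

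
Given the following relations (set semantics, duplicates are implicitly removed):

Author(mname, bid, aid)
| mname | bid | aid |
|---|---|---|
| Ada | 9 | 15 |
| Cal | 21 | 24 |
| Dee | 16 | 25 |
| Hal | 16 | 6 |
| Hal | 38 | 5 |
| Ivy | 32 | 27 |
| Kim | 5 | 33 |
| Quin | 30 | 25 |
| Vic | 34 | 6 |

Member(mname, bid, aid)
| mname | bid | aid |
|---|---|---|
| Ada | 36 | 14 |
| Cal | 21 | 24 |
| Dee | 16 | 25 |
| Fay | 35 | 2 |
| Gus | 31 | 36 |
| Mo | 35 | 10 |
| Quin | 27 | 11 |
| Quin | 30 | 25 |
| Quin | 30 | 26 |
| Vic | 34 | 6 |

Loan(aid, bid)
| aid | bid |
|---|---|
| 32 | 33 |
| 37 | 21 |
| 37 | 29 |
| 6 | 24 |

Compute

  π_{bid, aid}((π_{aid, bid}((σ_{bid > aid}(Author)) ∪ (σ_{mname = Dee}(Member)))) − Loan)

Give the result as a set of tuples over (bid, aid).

Apply σ_{bid > aid}; surviving tuples: {(Hal, 16, 6), (Hal, 38, 5), (Ivy, 32, 27), (Quin, 30, 25), (Vic, 34, 6)}
Apply σ_{mname = Dee}; surviving tuples: {(Dee, 16, 25)}
Union: {(Hal, 16, 6), (Hal, 38, 5), (Ivy, 32, 27), (Quin, 30, 25), (Vic, 34, 6)} with {(Dee, 16, 25)} → {(Dee, 16, 25), (Hal, 16, 6), (Hal, 38, 5), (Ivy, 32, 27), (Quin, 30, 25), (Vic, 34, 6)}
Projecting to aid, bid: {(25, 16), (25, 30), (27, 32), (5, 38), (6, 16), (6, 34)}
Difference: {(25, 16), (25, 30), (27, 32), (5, 38), (6, 16), (6, 34)} with {(32, 33), (37, 21), (37, 29), (6, 24)} → {(25, 16), (25, 30), (27, 32), (5, 38), (6, 16), (6, 34)}
Projecting to bid, aid: {(16, 25), (16, 6), (30, 25), (32, 27), (34, 6), (38, 5)}

{(16, 25), (16, 6), (30, 25), (32, 27), (34, 6), (38, 5)}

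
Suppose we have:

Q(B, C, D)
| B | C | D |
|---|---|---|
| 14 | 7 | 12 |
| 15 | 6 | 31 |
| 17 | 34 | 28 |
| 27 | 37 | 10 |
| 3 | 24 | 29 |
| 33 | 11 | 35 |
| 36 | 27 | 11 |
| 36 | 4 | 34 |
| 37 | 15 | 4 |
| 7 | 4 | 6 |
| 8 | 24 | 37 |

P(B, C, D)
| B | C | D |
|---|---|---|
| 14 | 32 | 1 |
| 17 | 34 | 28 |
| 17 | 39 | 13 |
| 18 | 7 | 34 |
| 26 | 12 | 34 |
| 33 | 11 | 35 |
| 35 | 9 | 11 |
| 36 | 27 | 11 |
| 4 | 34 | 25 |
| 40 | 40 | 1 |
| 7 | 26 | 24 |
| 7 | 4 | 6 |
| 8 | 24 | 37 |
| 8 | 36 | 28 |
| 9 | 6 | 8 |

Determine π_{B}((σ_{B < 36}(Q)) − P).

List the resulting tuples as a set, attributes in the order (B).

{14, 15, 27, 3}

Filtering on B < 36 leaves {(14, 7, 12), (15, 6, 31), (17, 34, 28), (27, 37, 10), (3, 24, 29), (33, 11, 35), (7, 4, 6), (8, 24, 37)}.
Set difference of the two operands is {(14, 7, 12), (15, 6, 31), (27, 37, 10), (3, 24, 29)}.
Keep only column(s) B: {14, 15, 27, 3}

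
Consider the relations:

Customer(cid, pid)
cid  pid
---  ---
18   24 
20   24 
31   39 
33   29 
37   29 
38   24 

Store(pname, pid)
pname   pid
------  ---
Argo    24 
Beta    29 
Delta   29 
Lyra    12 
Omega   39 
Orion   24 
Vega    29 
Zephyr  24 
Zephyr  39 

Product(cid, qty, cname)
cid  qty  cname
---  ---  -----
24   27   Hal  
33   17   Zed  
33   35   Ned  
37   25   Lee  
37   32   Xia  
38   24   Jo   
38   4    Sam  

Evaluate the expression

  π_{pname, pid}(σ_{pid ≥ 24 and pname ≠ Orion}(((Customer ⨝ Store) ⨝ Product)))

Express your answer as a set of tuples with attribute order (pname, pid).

{(Argo, 24), (Beta, 29), (Delta, 29), (Vega, 29), (Zephyr, 24)}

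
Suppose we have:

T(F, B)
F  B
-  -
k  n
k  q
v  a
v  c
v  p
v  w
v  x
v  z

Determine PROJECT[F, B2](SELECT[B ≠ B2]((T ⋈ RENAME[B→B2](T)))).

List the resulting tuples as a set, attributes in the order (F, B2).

ρ[B→B2]: schema becomes (F, B2); tuples unchanged.
Natural join on F: {(k, n, n), (k, n, q), (k, q, n), (k, q, q), (v, a, a), (v, a, c), (v, a, p), (v, a, w), (v, a, x), (v, a, z), (v, c, a), (v, c, c), (v, c, p), (v, c, w), (v, c, x), (v, c, z), (v, p, a), (v, p, c), (v, p, p), (v, p, w), (v, p, x), (v, p, z), (v, w, a), (v, w, c), (v, w, p), (v, w, w), (v, w, x), (v, w, z), (v, x, a), (v, x, c), (v, x, p), (v, x, w), (v, x, x), (v, x, z), (v, z, a), (v, z, c), (v, z, p), (v, z, w), (v, z, x), (v, z, z)}
σ[B ≠ B2]: keep tuples satisfying B ≠ B2 → {(k, n, q), (k, q, n), (v, a, c), (v, a, p), (v, a, w), (v, a, x), (v, a, z), (v, c, a), (v, c, p), (v, c, w), (v, c, x), (v, c, z), (v, p, a), (v, p, c), (v, p, w), (v, p, x), (v, p, z), (v, w, a), (v, w, c), (v, w, p), (v, w, x), (v, w, z), (v, x, a), (v, x, c), (v, x, p), (v, x, w), (v, x, z), (v, z, a), (v, z, c), (v, z, p), (v, z, w), (v, z, x)}
π_{F, B2} gives {(k, n), (k, q), (v, a), (v, c), (v, p), (v, w), (v, x), (v, z)} (24 duplicate(s) eliminated).

{(k, n), (k, q), (v, a), (v, c), (v, p), (v, w), (v, x), (v, z)}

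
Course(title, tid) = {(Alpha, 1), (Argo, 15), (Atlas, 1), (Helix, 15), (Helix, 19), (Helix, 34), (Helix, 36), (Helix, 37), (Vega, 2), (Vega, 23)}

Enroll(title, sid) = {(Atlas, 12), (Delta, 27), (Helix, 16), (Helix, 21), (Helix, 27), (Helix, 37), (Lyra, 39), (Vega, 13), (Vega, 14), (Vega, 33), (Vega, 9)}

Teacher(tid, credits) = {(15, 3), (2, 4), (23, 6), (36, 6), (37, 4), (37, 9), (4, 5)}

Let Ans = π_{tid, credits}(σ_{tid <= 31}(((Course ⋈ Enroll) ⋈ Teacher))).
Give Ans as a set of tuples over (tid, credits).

Course ⋈ Enroll (natural join on title): {(Atlas, 1, 12), (Helix, 15, 16), (Helix, 15, 21), (Helix, 15, 27), (Helix, 15, 37), (Helix, 19, 16), (Helix, 19, 21), (Helix, 19, 27), (Helix, 19, 37), (Helix, 34, 16), (Helix, 34, 21), (Helix, 34, 27), (Helix, 34, 37), (Helix, 36, 16), (Helix, 36, 21), (Helix, 36, 27), (Helix, 36, 37), (Helix, 37, 16), (Helix, 37, 21), (Helix, 37, 27), (Helix, 37, 37), (Vega, 2, 13), (Vega, 2, 14), (Vega, 2, 33), (Vega, 2, 9), (Vega, 23, 13), (Vega, 23, 14), (Vega, 23, 33), (Vega, 23, 9)}
(Course ⋈ Enroll) ⋈ Teacher (natural join on tid): {(Helix, 15, 16, 3), (Helix, 15, 21, 3), (Helix, 15, 27, 3), (Helix, 15, 37, 3), (Helix, 36, 16, 6), (Helix, 36, 21, 6), (Helix, 36, 27, 6), (Helix, 36, 37, 6), (Helix, 37, 16, 4), (Helix, 37, 16, 9), (Helix, 37, 21, 4), (Helix, 37, 21, 9), (Helix, 37, 27, 4), (Helix, 37, 27, 9), (Helix, 37, 37, 4), (Helix, 37, 37, 9), (Vega, 2, 13, 4), (Vega, 2, 14, 4), (Vega, 2, 33, 4), (Vega, 2, 9, 4), (Vega, 23, 13, 6), (Vega, 23, 14, 6), (Vega, 23, 33, 6), (Vega, 23, 9, 6)}
Selection tid <= 31: {(Helix, 15, 16, 3), (Helix, 15, 21, 3), (Helix, 15, 27, 3), (Helix, 15, 37, 3), (Vega, 2, 13, 4), (Vega, 2, 14, 4), (Vega, 2, 33, 4), (Vega, 2, 9, 4), (Vega, 23, 13, 6), (Vega, 23, 14, 6), (Vega, 23, 33, 6), (Vega, 23, 9, 6)}
π[tid, credits]: project onto (tid, credits) (9 duplicate(s) eliminated) → {(15, 3), (2, 4), (23, 6)}

{(15, 3), (2, 4), (23, 6)}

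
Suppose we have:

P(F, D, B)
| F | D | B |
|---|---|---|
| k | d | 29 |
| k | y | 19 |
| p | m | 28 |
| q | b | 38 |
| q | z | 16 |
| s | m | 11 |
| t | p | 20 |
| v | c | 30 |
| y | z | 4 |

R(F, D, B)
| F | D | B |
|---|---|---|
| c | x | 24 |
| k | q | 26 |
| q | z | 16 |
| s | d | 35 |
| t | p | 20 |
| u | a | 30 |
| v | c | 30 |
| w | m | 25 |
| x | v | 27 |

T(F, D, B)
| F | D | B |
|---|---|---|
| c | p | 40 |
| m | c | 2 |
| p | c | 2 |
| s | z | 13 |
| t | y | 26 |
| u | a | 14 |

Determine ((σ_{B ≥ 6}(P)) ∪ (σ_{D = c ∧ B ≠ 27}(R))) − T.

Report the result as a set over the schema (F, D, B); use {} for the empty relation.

{(k, d, 29), (k, y, 19), (p, m, 28), (q, b, 38), (q, z, 16), (s, m, 11), (t, p, 20), (v, c, 30)}

Filtering on B ≥ 6 leaves {(k, d, 29), (k, y, 19), (p, m, 28), (q, b, 38), (q, z, 16), (s, m, 11), (t, p, 20), (v, c, 30)}.
Filtering on D = c ∧ B ≠ 27 leaves {(v, c, 30)}.
Set union of the two operands is {(k, d, 29), (k, y, 19), (p, m, 28), (q, b, 38), (q, z, 16), (s, m, 11), (t, p, 20), (v, c, 30)}.
Set difference of the two operands is {(k, d, 29), (k, y, 19), (p, m, 28), (q, b, 38), (q, z, 16), (s, m, 11), (t, p, 20), (v, c, 30)}.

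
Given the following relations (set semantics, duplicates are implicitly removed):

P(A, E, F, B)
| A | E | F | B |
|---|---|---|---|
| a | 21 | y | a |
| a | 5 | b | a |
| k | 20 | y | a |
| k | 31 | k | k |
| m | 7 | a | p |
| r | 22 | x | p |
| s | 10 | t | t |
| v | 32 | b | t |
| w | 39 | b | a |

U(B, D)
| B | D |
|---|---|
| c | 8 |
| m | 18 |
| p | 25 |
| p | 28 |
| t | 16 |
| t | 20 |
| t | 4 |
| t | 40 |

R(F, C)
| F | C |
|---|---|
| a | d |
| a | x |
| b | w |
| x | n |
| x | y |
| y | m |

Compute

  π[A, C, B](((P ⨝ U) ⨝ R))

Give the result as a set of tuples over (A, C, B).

{(m, d, p), (m, x, p), (r, n, p), (r, y, p), (v, w, t)}

Natural join on B: {(m, 7, a, p, 25), (m, 7, a, p, 28), (r, 22, x, p, 25), (r, 22, x, p, 28), (s, 10, t, t, 16), (s, 10, t, t, 20), (s, 10, t, t, 4), (s, 10, t, t, 40), (v, 32, b, t, 16), (v, 32, b, t, 20), (v, 32, b, t, 4), (v, 32, b, t, 40)}
Natural join on F: {(m, 7, a, p, 25, d), (m, 7, a, p, 25, x), (m, 7, a, p, 28, d), (m, 7, a, p, 28, x), (r, 22, x, p, 25, n), (r, 22, x, p, 25, y), (r, 22, x, p, 28, n), (r, 22, x, p, 28, y), (v, 32, b, t, 16, w), (v, 32, b, t, 20, w), (v, 32, b, t, 4, w), (v, 32, b, t, 40, w)}
Keep only column(s) A, C, B (7 duplicate(s) eliminated): {(m, d, p), (m, x, p), (r, n, p), (r, y, p), (v, w, t)}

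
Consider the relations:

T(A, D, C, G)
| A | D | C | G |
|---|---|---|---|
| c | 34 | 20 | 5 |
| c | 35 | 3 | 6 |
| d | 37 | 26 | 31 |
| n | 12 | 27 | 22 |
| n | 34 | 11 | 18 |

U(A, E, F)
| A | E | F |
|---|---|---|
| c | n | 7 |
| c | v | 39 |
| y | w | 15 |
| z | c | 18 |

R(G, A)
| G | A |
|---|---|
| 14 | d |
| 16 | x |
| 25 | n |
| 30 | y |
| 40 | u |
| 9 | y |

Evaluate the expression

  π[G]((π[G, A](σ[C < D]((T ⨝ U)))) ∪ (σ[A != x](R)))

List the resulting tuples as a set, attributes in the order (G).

Natural join on A: {(c, 34, 20, 5, n, 7), (c, 34, 20, 5, v, 39), (c, 35, 3, 6, n, 7), (c, 35, 3, 6, v, 39)}
Filtering on C < D leaves {(c, 34, 20, 5, n, 7), (c, 34, 20, 5, v, 39), (c, 35, 3, 6, n, 7), (c, 35, 3, 6, v, 39)}.
Projecting to G, A (2 duplicate(s) eliminated): {(5, c), (6, c)}
Filtering on A != x leaves {(14, d), (25, n), (30, y), (40, u), (9, y)}.
Set union of the two operands is {(14, d), (25, n), (30, y), (40, u), (5, c), (6, c), (9, y)}.
Projecting to G: {14, 25, 30, 40, 5, 6, 9}

{14, 25, 30, 40, 5, 6, 9}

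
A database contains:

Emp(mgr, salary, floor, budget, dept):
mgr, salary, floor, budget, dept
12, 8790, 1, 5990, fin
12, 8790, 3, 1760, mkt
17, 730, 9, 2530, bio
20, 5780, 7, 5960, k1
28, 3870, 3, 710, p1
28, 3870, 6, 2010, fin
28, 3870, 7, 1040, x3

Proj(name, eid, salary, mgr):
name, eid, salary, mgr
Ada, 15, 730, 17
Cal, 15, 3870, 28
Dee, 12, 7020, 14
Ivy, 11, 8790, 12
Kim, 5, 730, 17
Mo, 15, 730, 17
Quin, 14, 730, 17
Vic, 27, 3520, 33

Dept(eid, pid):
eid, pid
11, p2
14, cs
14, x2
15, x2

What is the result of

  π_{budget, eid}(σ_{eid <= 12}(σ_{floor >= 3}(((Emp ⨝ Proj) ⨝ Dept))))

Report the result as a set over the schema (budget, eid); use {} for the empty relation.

Joining Emp and Proj on mgr, salary yields {(12, 8790, 1, 5990, fin, Ivy, 11), (12, 8790, 3, 1760, mkt, Ivy, 11), (17, 730, 9, 2530, bio, Ada, 15), (17, 730, 9, 2530, bio, Kim, 5), (17, 730, 9, 2530, bio, Mo, 15), (17, 730, 9, 2530, bio, Quin, 14), (28, 3870, 3, 710, p1, Cal, 15), (28, 3870, 6, 2010, fin, Cal, 15), (28, 3870, 7, 1040, x3, Cal, 15)}.
Joining (Emp ⨝ Proj) and Dept on eid yields {(12, 8790, 1, 5990, fin, Ivy, 11, p2), (12, 8790, 3, 1760, mkt, Ivy, 11, p2), (17, 730, 9, 2530, bio, Ada, 15, x2), (17, 730, 9, 2530, bio, Mo, 15, x2), (17, 730, 9, 2530, bio, Quin, 14, cs), (17, 730, 9, 2530, bio, Quin, 14, x2), (28, 3870, 3, 710, p1, Cal, 15, x2), (28, 3870, 6, 2010, fin, Cal, 15, x2), (28, 3870, 7, 1040, x3, Cal, 15, x2)}.
Selection floor >= 3: {(12, 8790, 3, 1760, mkt, Ivy, 11, p2), (17, 730, 9, 2530, bio, Ada, 15, x2), (17, 730, 9, 2530, bio, Mo, 15, x2), (17, 730, 9, 2530, bio, Quin, 14, cs), (17, 730, 9, 2530, bio, Quin, 14, x2), (28, 3870, 3, 710, p1, Cal, 15, x2), (28, 3870, 6, 2010, fin, Cal, 15, x2), (28, 3870, 7, 1040, x3, Cal, 15, x2)}
Selection eid <= 12: {(12, 8790, 3, 1760, mkt, Ivy, 11, p2)}
π_{budget, eid} gives {(1760, 11)}.

{(1760, 11)}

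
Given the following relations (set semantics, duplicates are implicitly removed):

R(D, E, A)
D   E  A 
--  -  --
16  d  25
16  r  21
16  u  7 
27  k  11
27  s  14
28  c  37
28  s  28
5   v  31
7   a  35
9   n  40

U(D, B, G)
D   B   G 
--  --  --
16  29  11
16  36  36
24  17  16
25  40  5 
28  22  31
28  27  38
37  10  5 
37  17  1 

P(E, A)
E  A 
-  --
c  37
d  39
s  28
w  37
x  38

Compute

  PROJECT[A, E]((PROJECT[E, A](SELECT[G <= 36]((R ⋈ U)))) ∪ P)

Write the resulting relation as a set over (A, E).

{(21, r), (25, d), (28, s), (37, c), (37, w), (38, x), (39, d), (7, u)}

R ⋈ U (natural join on D): {(16, d, 25, 29, 11), (16, d, 25, 36, 36), (16, r, 21, 29, 11), (16, r, 21, 36, 36), (16, u, 7, 29, 11), (16, u, 7, 36, 36), (28, c, 37, 22, 31), (28, c, 37, 27, 38), (28, s, 28, 22, 31), (28, s, 28, 27, 38)}
Apply σ_{G <= 36}; surviving tuples: {(16, d, 25, 29, 11), (16, d, 25, 36, 36), (16, r, 21, 29, 11), (16, r, 21, 36, 36), (16, u, 7, 29, 11), (16, u, 7, 36, 36), (28, c, 37, 22, 31), (28, s, 28, 22, 31)}
π_{E, A} gives {(c, 37), (d, 25), (r, 21), (s, 28), (u, 7)} (3 duplicate(s) eliminated).
Union: {(c, 37), (d, 25), (r, 21), (s, 28), (u, 7)} with {(c, 37), (d, 39), (s, 28), (w, 37), (x, 38)} → {(c, 37), (d, 25), (d, 39), (r, 21), (s, 28), (u, 7), (w, 37), (x, 38)}
π_{A, E} gives {(21, r), (25, d), (28, s), (37, c), (37, w), (38, x), (39, d), (7, u)}.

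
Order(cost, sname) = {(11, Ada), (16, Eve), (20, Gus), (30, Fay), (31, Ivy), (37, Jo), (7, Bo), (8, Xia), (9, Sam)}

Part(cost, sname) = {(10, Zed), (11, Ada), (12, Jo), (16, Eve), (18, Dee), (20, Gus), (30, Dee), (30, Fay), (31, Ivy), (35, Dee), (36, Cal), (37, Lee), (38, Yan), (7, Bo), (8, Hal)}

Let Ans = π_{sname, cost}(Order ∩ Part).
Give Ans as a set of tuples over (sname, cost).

{(Ada, 11), (Bo, 7), (Eve, 16), (Fay, 30), (Gus, 20), (Ivy, 31)}

Intersection: {(11, Ada), (16, Eve), (20, Gus), (30, Fay), (31, Ivy), (37, Jo), (7, Bo), (8, Xia), (9, Sam)} with {(10, Zed), (11, Ada), (12, Jo), (16, Eve), (18, Dee), (20, Gus), (30, Dee), (30, Fay), (31, Ivy), (35, Dee), (36, Cal), (37, Lee), (38, Yan), (7, Bo), (8, Hal)} → {(11, Ada), (16, Eve), (20, Gus), (30, Fay), (31, Ivy), (7, Bo)}
Keep only column(s) sname, cost: {(Ada, 11), (Bo, 7), (Eve, 16), (Fay, 30), (Gus, 20), (Ivy, 31)}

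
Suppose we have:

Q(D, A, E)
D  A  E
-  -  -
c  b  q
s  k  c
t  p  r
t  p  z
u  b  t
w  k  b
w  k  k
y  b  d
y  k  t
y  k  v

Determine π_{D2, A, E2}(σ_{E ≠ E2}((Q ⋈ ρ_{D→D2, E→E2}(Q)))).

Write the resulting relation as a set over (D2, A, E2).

{(c, b, q), (s, k, c), (t, p, r), (t, p, z), (u, b, t), (w, k, b), (w, k, k), (y, b, d), (y, k, t), (y, k, v)}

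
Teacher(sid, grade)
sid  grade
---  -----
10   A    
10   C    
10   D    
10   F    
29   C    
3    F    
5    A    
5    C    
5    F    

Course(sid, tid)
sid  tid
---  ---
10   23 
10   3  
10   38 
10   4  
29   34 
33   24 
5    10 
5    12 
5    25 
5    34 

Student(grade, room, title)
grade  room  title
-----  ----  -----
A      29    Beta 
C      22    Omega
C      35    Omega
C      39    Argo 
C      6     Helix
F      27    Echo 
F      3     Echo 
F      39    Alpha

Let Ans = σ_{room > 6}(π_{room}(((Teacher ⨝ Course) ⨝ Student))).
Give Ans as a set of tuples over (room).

Natural join on sid: {(10, A, 23), (10, A, 3), (10, A, 38), (10, A, 4), (10, C, 23), (10, C, 3), (10, C, 38), (10, C, 4), (10, D, 23), (10, D, 3), (10, D, 38), (10, D, 4), (10, F, 23), (10, F, 3), (10, F, 38), (10, F, 4), (29, C, 34), (5, A, 10), (5, A, 12), (5, A, 25), (5, A, 34), (5, C, 10), (5, C, 12), (5, C, 25), (5, C, 34), (5, F, 10), (5, F, 12), (5, F, 25), (5, F, 34)}
Natural join on grade: {(10, A, 23, 29, Beta), (10, A, 3, 29, Beta), (10, A, 38, 29, Beta), (10, A, 4, 29, Beta), (10, C, 23, 22, Omega), (10, C, 23, 35, Omega), (10, C, 23, 39, Argo), (10, C, 23, 6, Helix), (10, C, 3, 22, Omega), (10, C, 3, 35, Omega), (10, C, 3, 39, Argo), (10, C, 3, 6, Helix), (10, C, 38, 22, Omega), (10, C, 38, 35, Omega), (10, C, 38, 39, Argo), (10, C, 38, 6, Helix), (10, C, 4, 22, Omega), (10, C, 4, 35, Omega), (10, C, 4, 39, Argo), (10, C, 4, 6, Helix), (10, F, 23, 27, Echo), (10, F, 23, 3, Echo), (10, F, 23, 39, Alpha), (10, F, 3, 27, Echo), (10, F, 3, 3, Echo), (10, F, 3, 39, Alpha), (10, F, 38, 27, Echo), (10, F, 38, 3, Echo), (10, F, 38, 39, Alpha), (10, F, 4, 27, Echo), (10, F, 4, 3, Echo), (10, F, 4, 39, Alpha), (29, C, 34, 22, Omega), (29, C, 34, 35, Omega), (29, C, 34, 39, Argo), (29, C, 34, 6, Helix), (5, A, 10, 29, Beta), (5, A, 12, 29, Beta), (5, A, 25, 29, Beta), (5, A, 34, 29, Beta), (5, C, 10, 22, Omega), (5, C, 10, 35, Omega), (5, C, 10, 39, Argo), (5, C, 10, 6, Helix), (5, C, 12, 22, Omega), (5, C, 12, 35, Omega), (5, C, 12, 39, Argo), (5, C, 12, 6, Helix), (5, C, 25, 22, Omega), (5, C, 25, 35, Omega), (5, C, 25, 39, Argo), (5, C, 25, 6, Helix), (5, C, 34, 22, Omega), (5, C, 34, 35, Omega), (5, C, 34, 39, Argo), (5, C, 34, 6, Helix), (5, F, 10, 27, Echo), (5, F, 10, 3, Echo), (5, F, 10, 39, Alpha), (5, F, 12, 27, Echo), (5, F, 12, 3, Echo), (5, F, 12, 39, Alpha), (5, F, 25, 27, Echo), (5, F, 25, 3, Echo), (5, F, 25, 39, Alpha), (5, F, 34, 27, Echo), (5, F, 34, 3, Echo), (5, F, 34, 39, Alpha)}
Keep only column(s) room (61 duplicate(s) eliminated): {22, 27, 29, 3, 35, 39, 6}
Selection room > 6: {22, 27, 29, 35, 39}

{22, 27, 29, 35, 39}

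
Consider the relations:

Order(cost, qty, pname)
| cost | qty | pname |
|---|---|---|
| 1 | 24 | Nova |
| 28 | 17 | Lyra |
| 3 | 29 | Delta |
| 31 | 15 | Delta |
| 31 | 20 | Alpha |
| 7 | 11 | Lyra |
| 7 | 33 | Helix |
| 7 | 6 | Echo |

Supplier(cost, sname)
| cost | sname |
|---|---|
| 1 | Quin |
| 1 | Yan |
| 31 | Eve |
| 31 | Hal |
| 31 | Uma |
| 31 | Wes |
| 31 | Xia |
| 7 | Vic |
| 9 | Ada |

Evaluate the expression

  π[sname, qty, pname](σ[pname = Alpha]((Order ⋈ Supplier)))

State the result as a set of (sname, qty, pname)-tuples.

Joining Order and Supplier on cost yields {(1, 24, Nova, Quin), (1, 24, Nova, Yan), (31, 15, Delta, Eve), (31, 15, Delta, Hal), (31, 15, Delta, Uma), (31, 15, Delta, Wes), (31, 15, Delta, Xia), (31, 20, Alpha, Eve), (31, 20, Alpha, Hal), (31, 20, Alpha, Uma), (31, 20, Alpha, Wes), (31, 20, Alpha, Xia), (7, 11, Lyra, Vic), (7, 33, Helix, Vic), (7, 6, Echo, Vic)}.
Selection pname = Alpha: {(31, 20, Alpha, Eve), (31, 20, Alpha, Hal), (31, 20, Alpha, Uma), (31, 20, Alpha, Wes), (31, 20, Alpha, Xia)}
Keep only column(s) sname, qty, pname: {(Eve, 20, Alpha), (Hal, 20, Alpha), (Uma, 20, Alpha), (Wes, 20, Alpha), (Xia, 20, Alpha)}

{(Eve, 20, Alpha), (Hal, 20, Alpha), (Uma, 20, Alpha), (Wes, 20, Alpha), (Xia, 20, Alpha)}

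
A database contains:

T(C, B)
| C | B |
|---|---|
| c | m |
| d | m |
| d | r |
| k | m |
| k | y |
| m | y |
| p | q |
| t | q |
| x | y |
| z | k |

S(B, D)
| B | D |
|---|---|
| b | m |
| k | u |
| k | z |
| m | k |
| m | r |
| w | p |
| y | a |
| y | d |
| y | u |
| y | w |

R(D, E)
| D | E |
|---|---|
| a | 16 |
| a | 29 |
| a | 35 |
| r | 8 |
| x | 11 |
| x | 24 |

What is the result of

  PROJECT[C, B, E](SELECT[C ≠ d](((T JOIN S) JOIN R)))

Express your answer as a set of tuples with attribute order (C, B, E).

T ⋈ S (natural join on B): {(c, m, k), (c, m, r), (d, m, k), (d, m, r), (k, m, k), (k, m, r), (k, y, a), (k, y, d), (k, y, u), (k, y, w), (m, y, a), (m, y, d), (m, y, u), (m, y, w), (x, y, a), (x, y, d), (x, y, u), (x, y, w), (z, k, u), (z, k, z)}
(T JOIN S) ⋈ R (natural join on D): {(c, m, r, 8), (d, m, r, 8), (k, m, r, 8), (k, y, a, 16), (k, y, a, 29), (k, y, a, 35), (m, y, a, 16), (m, y, a, 29), (m, y, a, 35), (x, y, a, 16), (x, y, a, 29), (x, y, a, 35)}
Apply σ_{C ≠ d}; surviving tuples: {(c, m, r, 8), (k, m, r, 8), (k, y, a, 16), (k, y, a, 29), (k, y, a, 35), (m, y, a, 16), (m, y, a, 29), (m, y, a, 35), (x, y, a, 16), (x, y, a, 29), (x, y, a, 35)}
Keep only column(s) C, B, E: {(c, m, 8), (k, m, 8), (k, y, 16), (k, y, 29), (k, y, 35), (m, y, 16), (m, y, 29), (m, y, 35), (x, y, 16), (x, y, 29), (x, y, 35)}

{(c, m, 8), (k, m, 8), (k, y, 16), (k, y, 29), (k, y, 35), (m, y, 16), (m, y, 29), (m, y, 35), (x, y, 16), (x, y, 29), (x, y, 35)}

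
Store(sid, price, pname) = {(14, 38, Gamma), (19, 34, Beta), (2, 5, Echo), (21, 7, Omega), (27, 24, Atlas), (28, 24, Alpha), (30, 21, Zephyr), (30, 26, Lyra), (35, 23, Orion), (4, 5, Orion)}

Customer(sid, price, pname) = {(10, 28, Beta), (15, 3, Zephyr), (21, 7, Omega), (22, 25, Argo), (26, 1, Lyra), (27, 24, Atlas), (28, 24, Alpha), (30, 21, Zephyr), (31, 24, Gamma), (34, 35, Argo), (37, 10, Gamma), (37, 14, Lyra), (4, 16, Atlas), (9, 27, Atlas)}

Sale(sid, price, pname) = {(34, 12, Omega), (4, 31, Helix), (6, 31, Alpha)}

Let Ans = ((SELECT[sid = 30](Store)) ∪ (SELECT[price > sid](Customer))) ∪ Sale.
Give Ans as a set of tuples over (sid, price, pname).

Apply σ_{sid = 30}; surviving tuples: {(30, 21, Zephyr), (30, 26, Lyra)}
Apply σ_{price > sid}; surviving tuples: {(10, 28, Beta), (22, 25, Argo), (34, 35, Argo), (4, 16, Atlas), (9, 27, Atlas)}
Union: {(30, 21, Zephyr), (30, 26, Lyra)} with {(10, 28, Beta), (22, 25, Argo), (34, 35, Argo), (4, 16, Atlas), (9, 27, Atlas)} → {(10, 28, Beta), (22, 25, Argo), (30, 21, Zephyr), (30, 26, Lyra), (34, 35, Argo), (4, 16, Atlas), (9, 27, Atlas)}
Union: {(10, 28, Beta), (22, 25, Argo), (30, 21, Zephyr), (30, 26, Lyra), (34, 35, Argo), (4, 16, Atlas), (9, 27, Atlas)} with {(34, 12, Omega), (4, 31, Helix), (6, 31, Alpha)} → {(10, 28, Beta), (22, 25, Argo), (30, 21, Zephyr), (30, 26, Lyra), (34, 12, Omega), (34, 35, Argo), (4, 16, Atlas), (4, 31, Helix), (6, 31, Alpha), (9, 27, Atlas)}

{(10, 28, Beta), (22, 25, Argo), (30, 21, Zephyr), (30, 26, Lyra), (34, 12, Omega), (34, 35, Argo), (4, 16, Atlas), (4, 31, Helix), (6, 31, Alpha), (9, 27, Atlas)}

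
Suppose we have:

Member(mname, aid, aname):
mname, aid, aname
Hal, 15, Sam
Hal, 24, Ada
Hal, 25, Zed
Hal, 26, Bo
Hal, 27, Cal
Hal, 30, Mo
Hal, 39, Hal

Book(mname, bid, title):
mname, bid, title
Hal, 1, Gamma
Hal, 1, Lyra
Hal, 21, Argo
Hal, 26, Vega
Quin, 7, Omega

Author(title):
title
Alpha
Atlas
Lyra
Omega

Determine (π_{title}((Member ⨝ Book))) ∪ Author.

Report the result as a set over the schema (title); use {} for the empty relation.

{Alpha, Argo, Atlas, Gamma, Lyra, Omega, Vega}

Member ⋈ Book (natural join on mname): {(Hal, 15, Sam, 1, Gamma), (Hal, 15, Sam, 1, Lyra), (Hal, 15, Sam, 21, Argo), (Hal, 15, Sam, 26, Vega), (Hal, 24, Ada, 1, Gamma), (Hal, 24, Ada, 1, Lyra), (Hal, 24, Ada, 21, Argo), (Hal, 24, Ada, 26, Vega), (Hal, 25, Zed, 1, Gamma), (Hal, 25, Zed, 1, Lyra), (Hal, 25, Zed, 21, Argo), (Hal, 25, Zed, 26, Vega), (Hal, 26, Bo, 1, Gamma), (Hal, 26, Bo, 1, Lyra), (Hal, 26, Bo, 21, Argo), (Hal, 26, Bo, 26, Vega), (Hal, 27, Cal, 1, Gamma), (Hal, 27, Cal, 1, Lyra), (Hal, 27, Cal, 21, Argo), (Hal, 27, Cal, 26, Vega), (Hal, 30, Mo, 1, Gamma), (Hal, 30, Mo, 1, Lyra), (Hal, 30, Mo, 21, Argo), (Hal, 30, Mo, 26, Vega), (Hal, 39, Hal, 1, Gamma), (Hal, 39, Hal, 1, Lyra), (Hal, 39, Hal, 21, Argo), (Hal, 39, Hal, 26, Vega)}
π[title]: project onto (title) (24 duplicate(s) eliminated) → {Argo, Gamma, Lyra, Vega}
Set union of the two operands is {Alpha, Argo, Atlas, Gamma, Lyra, Omega, Vega}.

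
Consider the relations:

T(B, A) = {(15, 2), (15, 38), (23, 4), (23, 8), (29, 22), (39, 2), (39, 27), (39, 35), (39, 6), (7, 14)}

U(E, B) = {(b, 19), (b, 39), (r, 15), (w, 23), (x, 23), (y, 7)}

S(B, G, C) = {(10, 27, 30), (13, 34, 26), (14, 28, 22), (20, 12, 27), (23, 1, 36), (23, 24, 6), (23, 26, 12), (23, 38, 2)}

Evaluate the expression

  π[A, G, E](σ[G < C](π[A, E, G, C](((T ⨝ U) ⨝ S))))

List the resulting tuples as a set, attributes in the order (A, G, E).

T ⋈ U (natural join on B): {(15, 2, r), (15, 38, r), (23, 4, w), (23, 4, x), (23, 8, w), (23, 8, x), (39, 2, b), (39, 27, b), (39, 35, b), (39, 6, b), (7, 14, y)}
(T ⨝ U) ⋈ S (natural join on B): {(23, 4, w, 1, 36), (23, 4, w, 24, 6), (23, 4, w, 26, 12), (23, 4, w, 38, 2), (23, 4, x, 1, 36), (23, 4, x, 24, 6), (23, 4, x, 26, 12), (23, 4, x, 38, 2), (23, 8, w, 1, 36), (23, 8, w, 24, 6), (23, 8, w, 26, 12), (23, 8, w, 38, 2), (23, 8, x, 1, 36), (23, 8, x, 24, 6), (23, 8, x, 26, 12), (23, 8, x, 38, 2)}
Keep only column(s) A, E, G, C: {(4, w, 1, 36), (4, w, 24, 6), (4, w, 26, 12), (4, w, 38, 2), (4, x, 1, 36), (4, x, 24, 6), (4, x, 26, 12), (4, x, 38, 2), (8, w, 1, 36), (8, w, 24, 6), (8, w, 26, 12), (8, w, 38, 2), (8, x, 1, 36), (8, x, 24, 6), (8, x, 26, 12), (8, x, 38, 2)}
σ[G < C]: keep tuples satisfying G < C → {(4, w, 1, 36), (4, x, 1, 36), (8, w, 1, 36), (8, x, 1, 36)}
Keep only column(s) A, G, E: {(4, 1, w), (4, 1, x), (8, 1, w), (8, 1, x)}

{(4, 1, w), (4, 1, x), (8, 1, w), (8, 1, x)}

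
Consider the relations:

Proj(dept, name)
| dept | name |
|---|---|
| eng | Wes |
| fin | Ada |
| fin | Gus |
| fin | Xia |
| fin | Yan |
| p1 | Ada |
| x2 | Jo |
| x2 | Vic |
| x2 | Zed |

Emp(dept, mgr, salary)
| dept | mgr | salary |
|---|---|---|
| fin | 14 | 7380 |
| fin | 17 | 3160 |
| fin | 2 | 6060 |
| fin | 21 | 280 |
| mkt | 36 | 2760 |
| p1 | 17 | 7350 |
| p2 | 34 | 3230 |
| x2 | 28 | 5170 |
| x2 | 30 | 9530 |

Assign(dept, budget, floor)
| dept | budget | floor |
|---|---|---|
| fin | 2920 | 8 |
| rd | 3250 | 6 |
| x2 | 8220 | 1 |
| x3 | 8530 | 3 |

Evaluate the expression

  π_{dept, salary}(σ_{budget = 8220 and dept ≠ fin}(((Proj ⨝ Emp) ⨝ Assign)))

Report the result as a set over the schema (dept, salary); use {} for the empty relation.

Joining Proj and Emp on dept yields {(fin, Ada, 14, 7380), (fin, Ada, 17, 3160), (fin, Ada, 2, 6060), (fin, Ada, 21, 280), (fin, Gus, 14, 7380), (fin, Gus, 17, 3160), (fin, Gus, 2, 6060), (fin, Gus, 21, 280), (fin, Xia, 14, 7380), (fin, Xia, 17, 3160), (fin, Xia, 2, 6060), (fin, Xia, 21, 280), (fin, Yan, 14, 7380), (fin, Yan, 17, 3160), (fin, Yan, 2, 6060), (fin, Yan, 21, 280), (p1, Ada, 17, 7350), (x2, Jo, 28, 5170), (x2, Jo, 30, 9530), (x2, Vic, 28, 5170), (x2, Vic, 30, 9530), (x2, Zed, 28, 5170), (x2, Zed, 30, 9530)}.
Joining (Proj ⨝ Emp) and Assign on dept yields {(fin, Ada, 14, 7380, 2920, 8), (fin, Ada, 17, 3160, 2920, 8), (fin, Ada, 2, 6060, 2920, 8), (fin, Ada, 21, 280, 2920, 8), (fin, Gus, 14, 7380, 2920, 8), (fin, Gus, 17, 3160, 2920, 8), (fin, Gus, 2, 6060, 2920, 8), (fin, Gus, 21, 280, 2920, 8), (fin, Xia, 14, 7380, 2920, 8), (fin, Xia, 17, 3160, 2920, 8), (fin, Xia, 2, 6060, 2920, 8), (fin, Xia, 21, 280, 2920, 8), (fin, Yan, 14, 7380, 2920, 8), (fin, Yan, 17, 3160, 2920, 8), (fin, Yan, 2, 6060, 2920, 8), (fin, Yan, 21, 280, 2920, 8), (x2, Jo, 28, 5170, 8220, 1), (x2, Jo, 30, 9530, 8220, 1), (x2, Vic, 28, 5170, 8220, 1), (x2, Vic, 30, 9530, 8220, 1), (x2, Zed, 28, 5170, 8220, 1), (x2, Zed, 30, 9530, 8220, 1)}.
Apply σ_{budget = 8220 and dept ≠ fin}; surviving tuples: {(x2, Jo, 28, 5170, 8220, 1), (x2, Jo, 30, 9530, 8220, 1), (x2, Vic, 28, 5170, 8220, 1), (x2, Vic, 30, 9530, 8220, 1), (x2, Zed, 28, 5170, 8220, 1), (x2, Zed, 30, 9530, 8220, 1)}
π[dept, salary]: project onto (dept, salary) (4 duplicate(s) eliminated) → {(x2, 5170), (x2, 9530)}

{(x2, 5170), (x2, 9530)}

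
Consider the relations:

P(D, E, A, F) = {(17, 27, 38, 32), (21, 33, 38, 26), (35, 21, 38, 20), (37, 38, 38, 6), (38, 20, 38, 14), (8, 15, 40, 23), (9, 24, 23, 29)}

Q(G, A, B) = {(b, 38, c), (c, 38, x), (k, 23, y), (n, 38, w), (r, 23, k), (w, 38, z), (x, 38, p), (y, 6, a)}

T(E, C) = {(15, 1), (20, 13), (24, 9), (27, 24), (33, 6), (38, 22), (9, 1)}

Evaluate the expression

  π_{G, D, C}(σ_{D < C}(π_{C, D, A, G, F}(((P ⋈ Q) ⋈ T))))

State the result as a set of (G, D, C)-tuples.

P ⋈ Q (natural join on A): {(17, 27, 38, 32, b, c), (17, 27, 38, 32, c, x), (17, 27, 38, 32, n, w), (17, 27, 38, 32, w, z), (17, 27, 38, 32, x, p), (21, 33, 38, 26, b, c), (21, 33, 38, 26, c, x), (21, 33, 38, 26, n, w), (21, 33, 38, 26, w, z), (21, 33, 38, 26, x, p), (35, 21, 38, 20, b, c), (35, 21, 38, 20, c, x), (35, 21, 38, 20, n, w), (35, 21, 38, 20, w, z), (35, 21, 38, 20, x, p), (37, 38, 38, 6, b, c), (37, 38, 38, 6, c, x), (37, 38, 38, 6, n, w), (37, 38, 38, 6, w, z), (37, 38, 38, 6, x, p), (38, 20, 38, 14, b, c), (38, 20, 38, 14, c, x), (38, 20, 38, 14, n, w), (38, 20, 38, 14, w, z), (38, 20, 38, 14, x, p), (9, 24, 23, 29, k, y), (9, 24, 23, 29, r, k)}
(P ⋈ Q) ⋈ T (natural join on E): {(17, 27, 38, 32, b, c, 24), (17, 27, 38, 32, c, x, 24), (17, 27, 38, 32, n, w, 24), (17, 27, 38, 32, w, z, 24), (17, 27, 38, 32, x, p, 24), (21, 33, 38, 26, b, c, 6), (21, 33, 38, 26, c, x, 6), (21, 33, 38, 26, n, w, 6), (21, 33, 38, 26, w, z, 6), (21, 33, 38, 26, x, p, 6), (37, 38, 38, 6, b, c, 22), (37, 38, 38, 6, c, x, 22), (37, 38, 38, 6, n, w, 22), (37, 38, 38, 6, w, z, 22), (37, 38, 38, 6, x, p, 22), (38, 20, 38, 14, b, c, 13), (38, 20, 38, 14, c, x, 13), (38, 20, 38, 14, n, w, 13), (38, 20, 38, 14, w, z, 13), (38, 20, 38, 14, x, p, 13), (9, 24, 23, 29, k, y, 9), (9, 24, 23, 29, r, k, 9)}
Projecting to C, D, A, G, F: {(13, 38, 38, b, 14), (13, 38, 38, c, 14), (13, 38, 38, n, 14), (13, 38, 38, w, 14), (13, 38, 38, x, 14), (22, 37, 38, b, 6), (22, 37, 38, c, 6), (22, 37, 38, n, 6), (22, 37, 38, w, 6), (22, 37, 38, x, 6), (24, 17, 38, b, 32), (24, 17, 38, c, 32), (24, 17, 38, n, 32), (24, 17, 38, w, 32), (24, 17, 38, x, 32), (6, 21, 38, b, 26), (6, 21, 38, c, 26), (6, 21, 38, n, 26), (6, 21, 38, w, 26), (6, 21, 38, x, 26), (9, 9, 23, k, 29), (9, 9, 23, r, 29)}
Filtering on D < C leaves {(24, 17, 38, b, 32), (24, 17, 38, c, 32), (24, 17, 38, n, 32), (24, 17, 38, w, 32), (24, 17, 38, x, 32)}.
Projecting to G, D, C: {(b, 17, 24), (c, 17, 24), (n, 17, 24), (w, 17, 24), (x, 17, 24)}

{(b, 17, 24), (c, 17, 24), (n, 17, 24), (w, 17, 24), (x, 17, 24)}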